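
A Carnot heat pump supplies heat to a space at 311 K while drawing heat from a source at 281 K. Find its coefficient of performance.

COP_HP ≈ 10.4

For a reversible heat pump, COP_HP = T_H/(T_H − T_C) = 311.00/(311.00 − 281.00) = 10.4.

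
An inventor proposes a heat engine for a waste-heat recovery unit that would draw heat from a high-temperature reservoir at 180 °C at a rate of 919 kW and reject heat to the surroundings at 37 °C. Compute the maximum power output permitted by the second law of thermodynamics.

T_H = 180 °C → 180 + 273.15 = 453.15 K.
T_C = 37 °C → 37 + 273.15 = 310.15 K.
The upper bound on efficiency is η_max = 1 − T_C/T_H = 1 − 310.15/453.15 = 0.3156.
W_max = η_max · Q_H = 0.3156 × 919 = 290 kW.

Ẇ_max ≈ 290 kW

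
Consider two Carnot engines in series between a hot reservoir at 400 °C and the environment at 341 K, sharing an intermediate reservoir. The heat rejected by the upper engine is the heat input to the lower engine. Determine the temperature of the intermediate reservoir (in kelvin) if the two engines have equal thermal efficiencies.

T_m ≈ 479 K

T_H = 400 °C → 400 + 273.15 = 673.15 K.
Equal efficiencies require 1 − T_m/T_H = 1 − T_C/T_m, i.e. T_m/T_H = T_C/T_m, so T_m = √(T_H·T_C) = √(673.15 × 341.00) = 479 K.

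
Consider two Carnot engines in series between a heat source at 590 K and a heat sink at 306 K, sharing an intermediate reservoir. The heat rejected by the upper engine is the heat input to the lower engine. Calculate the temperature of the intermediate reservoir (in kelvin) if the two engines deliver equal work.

T_m ≈ 448 K

For reversible stages Q_m = Q_H·(T_m/T_H). Setting W₁ = Q_H(1 − T_m/T_H) equal to W₂ = Q_m(1 − T_C/T_m) = Q_H·(T_m − T_C)/T_H gives T_H − T_m = T_m − T_C, so T_m = (T_H + T_C)/2 = (590.00 + 306.00)/2 = 448 K.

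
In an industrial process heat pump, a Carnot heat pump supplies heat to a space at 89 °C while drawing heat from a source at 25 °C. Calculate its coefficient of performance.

T_H = 89 °C → 89 + 273.15 = 362.15 K.
T_C = 25 °C → 25 + 273.15 = 298.15 K.
For a reversible heat pump, COP_HP = T_H/(T_H − T_C) = 362.15/(362.15 − 298.15) = 5.66.

COP_HP ≈ 5.66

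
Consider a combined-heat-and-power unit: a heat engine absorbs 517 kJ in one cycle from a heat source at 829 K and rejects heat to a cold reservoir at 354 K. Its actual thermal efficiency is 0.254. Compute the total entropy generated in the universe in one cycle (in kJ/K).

ΔS_univ ≈ 0.4659 kJ/K

W = η·Q_H = 0.254 × 517 = 131.3 kJ, so Q_C = Q_H − W = 385.7 kJ.
The hot reservoir loses entropy Q_H/T_H = 517/829.00 = 0.6236 kJ/K; the cold reservoir gains Q_C/T_C = 385.7/354.00 = 1.089 kJ/K.
ΔS_univ = −Q_H/T_H + Q_C/T_C = 0.4659 kJ/K (> 0, since η = 0.254 < η_Carnot = 0.573).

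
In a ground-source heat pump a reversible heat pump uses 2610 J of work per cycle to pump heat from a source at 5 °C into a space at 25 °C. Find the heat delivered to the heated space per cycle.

Q_H ≈ 38900 J

T_H = 25 °C → 25 + 273.15 = 298.15 K.
T_C = 5 °C → 5 + 273.15 = 278.15 K.
COP_HP = T_H/(T_H − T_C) = 298.15/20.00 = 14.9075.
Q_H = COP_HP · W = 14.9075 × 2610 = 38900 J.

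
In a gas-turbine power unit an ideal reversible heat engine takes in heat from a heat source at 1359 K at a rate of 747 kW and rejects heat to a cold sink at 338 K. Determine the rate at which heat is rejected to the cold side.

η_rev = 1 − T_C/T_H = 1 − 338.00/1359.00 = 0.7513.
For a reversible cycle Q_C/Q_H = T_C/T_H, so Q_C = 747 × 338.00/1359.00 = 185.8 kW.

Q̇_C ≈ 185.8 kW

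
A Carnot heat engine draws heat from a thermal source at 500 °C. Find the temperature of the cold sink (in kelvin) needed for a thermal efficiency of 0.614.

T_H = 500 °C → 500 + 273.15 = 773.15 K.
From η = 1 − T_C/T_H, T_C = T_H·(1 − η) = 773.15 × (1 − 0.614) = 298 K.

T_C ≈ 298 K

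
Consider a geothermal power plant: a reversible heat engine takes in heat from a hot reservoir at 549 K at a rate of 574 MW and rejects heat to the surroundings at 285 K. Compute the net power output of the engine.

Ẇ ≈ 276 MW

Since the cycle is reversible, η = 1 − T_C/T_H = 1 − 285.00/549.00 = 0.4809.
W = η·Q_H = 0.4809 × 574 = 276 MW.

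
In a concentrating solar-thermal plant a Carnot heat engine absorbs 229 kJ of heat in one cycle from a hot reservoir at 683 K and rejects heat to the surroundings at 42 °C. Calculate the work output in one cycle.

T_C = 42 °C → 42 + 273.15 = 315.15 K.
Since the cycle is reversible, η = 1 − T_C/T_H = 1 − 315.15/683.00 = 0.5386.
W = η·Q_H = 0.5386 × 229 = 123 kJ.

W ≈ 123 kJ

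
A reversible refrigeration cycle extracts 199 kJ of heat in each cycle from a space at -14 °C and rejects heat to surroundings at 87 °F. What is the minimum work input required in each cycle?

W_in ≈ 34.2 kJ

T_H = 87 °F → (87 − 32) × 5/9 = 30.56 °C = 303.71 K.
T_C = -14 °C → -14 + 273.15 = 259.15 K.
Carnot COP: COP_R = T_C/(T_H − T_C) = 259.15/44.56 = 5.8163.
W = Q_C/COP_R = 199/5.8163 = 34.2 kJ.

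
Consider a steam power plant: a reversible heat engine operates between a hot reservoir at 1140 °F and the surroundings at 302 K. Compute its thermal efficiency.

η ≈ 0.660

T_H = 1140 °F → (1140 − 32) × 5/9 = 615.56 °C = 888.71 K.
Since the cycle is reversible, η = 1 − T_C/T_H = 1 − 302.00/888.71 = 0.660.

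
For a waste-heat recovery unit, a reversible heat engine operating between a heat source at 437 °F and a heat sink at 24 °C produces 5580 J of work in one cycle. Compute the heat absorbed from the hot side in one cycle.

Q_H ≈ 13800 J

T_H = 437 °F → (437 − 32) × 5/9 = 225.00 °C = 498.15 K.
T_C = 24 °C → 24 + 273.15 = 297.15 K.
η_rev = 1 − T_C/T_H = 1 − 297.15/498.15 = 0.4035.
Q_H = W/η = 5580/0.4035 = 13800 J.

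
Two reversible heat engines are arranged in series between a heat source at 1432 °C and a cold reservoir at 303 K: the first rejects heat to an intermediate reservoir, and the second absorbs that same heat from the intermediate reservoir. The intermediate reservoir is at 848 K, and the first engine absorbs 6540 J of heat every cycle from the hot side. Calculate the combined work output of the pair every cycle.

W_total ≈ 5378 J

T_H = 1432 °C → 1432 + 273.15 = 1705.15 K.
Two reversible stages in series are equivalent to a single Carnot engine between T_H and T_C, so η_total = 1 − T_C/T_H = 1 − 303.00/1705.15 = 0.8223.
W_total = η_total · Q_H = 0.8223 × 6540 = 5378 J.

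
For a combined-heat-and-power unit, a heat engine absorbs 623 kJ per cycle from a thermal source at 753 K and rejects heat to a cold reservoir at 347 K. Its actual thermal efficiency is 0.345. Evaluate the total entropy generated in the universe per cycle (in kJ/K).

W = η·Q_H = 0.345 × 623 = 214.9 kJ, so Q_C = Q_H − W = 408.1 kJ.
The hot reservoir loses entropy Q_H/T_H = 623/753.00 = 0.8274 kJ/K; the cold reservoir gains Q_C/T_C = 408.1/347.00 = 1.176 kJ/K.
ΔS_univ = −Q_H/T_H + Q_C/T_C = 0.349 kJ/K (> 0, since η = 0.345 < η_Carnot = 0.539).

ΔS_univ ≈ 0.349 kJ/K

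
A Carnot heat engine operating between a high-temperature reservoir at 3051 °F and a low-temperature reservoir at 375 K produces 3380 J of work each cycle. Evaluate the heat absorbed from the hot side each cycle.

Q_H ≈ 4185 J

T_H = 3051 °F → (3051 − 32) × 5/9 = 1677.22 °C = 1950.37 K.
Carnot efficiency: η = 1 − T_C/T_H = 1 − 375.00/1950.37 = 0.8077.
Q_H = W/η = 3380/0.8077 = 4185 J.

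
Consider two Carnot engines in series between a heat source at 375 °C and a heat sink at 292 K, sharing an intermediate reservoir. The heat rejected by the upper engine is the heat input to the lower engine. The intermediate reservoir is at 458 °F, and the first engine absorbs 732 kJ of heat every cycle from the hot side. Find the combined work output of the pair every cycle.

T_H = 375 °C → 375 + 273.15 = 648.15 K.
Two reversible stages in series are equivalent to a single Carnot engine between T_H and T_C, so η_total = 1 − T_C/T_H = 1 − 292.00/648.15 = 0.5495.
W_total = η_total · Q_H = 0.5495 × 732 = 402 kJ.

W_total ≈ 402 kJ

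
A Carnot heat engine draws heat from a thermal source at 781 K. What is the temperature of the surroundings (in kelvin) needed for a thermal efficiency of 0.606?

T_C ≈ 308 K

From η = 1 − T_C/T_H, T_C = T_H·(1 − η) = 781.00 × (1 − 0.606) = 308 K.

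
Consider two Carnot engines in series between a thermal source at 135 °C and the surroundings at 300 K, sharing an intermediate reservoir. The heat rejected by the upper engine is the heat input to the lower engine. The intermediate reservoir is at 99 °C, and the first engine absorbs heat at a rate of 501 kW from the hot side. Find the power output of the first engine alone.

T_H = 135 °C → 135 + 273.15 = 408.15 K.
T_m = 99 °C → 99 + 273.15 = 372.15 K.
First-stage efficiency η₁ = 1 − T_m/T_H = 1 − 372.15/408.15 = 0.0882.
W₁ = η₁·Q_H = 0.0882 × 501 = 44.19 kW.

Ẇ₁ ≈ 44.19 kW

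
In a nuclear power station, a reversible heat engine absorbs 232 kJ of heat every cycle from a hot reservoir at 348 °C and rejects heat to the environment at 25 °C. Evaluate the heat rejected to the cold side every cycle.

Q_C ≈ 111.4 kJ

T_H = 348 °C → 348 + 273.15 = 621.15 K.
T_C = 25 °C → 25 + 273.15 = 298.15 K.
The Carnot efficiency is η = 1 − T_C/T_H = 1 − 298.15/621.15 = 0.5200.
For a reversible cycle Q_C/Q_H = T_C/T_H, so Q_C = 232 × 298.15/621.15 = 111.4 kJ.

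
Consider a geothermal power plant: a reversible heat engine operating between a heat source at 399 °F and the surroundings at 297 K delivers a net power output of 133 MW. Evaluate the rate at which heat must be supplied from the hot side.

T_H = 399 °F → (399 − 32) × 5/9 = 203.89 °C = 477.04 K.
For a reversible engine, η = 1 − T_C/T_H = 1 − 297.00/477.04 = 0.3774.
Q_H = W/η = 133/0.3774 = 352 MW.

Q̇_H ≈ 352 MW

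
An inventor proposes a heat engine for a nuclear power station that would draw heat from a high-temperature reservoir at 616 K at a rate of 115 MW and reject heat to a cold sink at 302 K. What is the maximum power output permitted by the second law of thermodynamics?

Ẇ_max ≈ 58.6 MW

The upper bound on efficiency is η_max = 1 − T_C/T_H = 1 − 302.00/616.00 = 0.5097.
W_max = η_max · Q_H = 0.5097 × 115 = 58.6 MW.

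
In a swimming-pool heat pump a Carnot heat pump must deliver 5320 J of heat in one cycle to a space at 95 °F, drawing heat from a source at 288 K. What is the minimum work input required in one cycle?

T_H = 95 °F → (95 − 32) × 5/9 = 35.00 °C = 308.15 K.
COP_HP = T_H/(T_H − T_C) = 308.15/20.15 = 15.2928.
W = Q_H/COP_HP = 5320/15.2928 = 347.9 J.

W_in ≈ 347.9 J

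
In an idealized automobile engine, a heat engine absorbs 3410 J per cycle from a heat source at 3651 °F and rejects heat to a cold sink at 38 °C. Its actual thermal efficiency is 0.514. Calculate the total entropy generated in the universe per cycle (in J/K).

T_H = 3651 °F → (3651 − 32) × 5/9 = 2010.56 °C = 2283.71 K.
T_C = 38 °C → 38 + 273.15 = 311.15 K.
W = η·Q_H = 0.514 × 3410 = 1753 J, so Q_C = Q_H − W = 1657 J.
Entropy balance on the reservoirs: −Q_H/T_H = -1.493 J/K, +Q_C/T_C = 5.326 J/K.
ΔS_univ = −Q_H/T_H + Q_C/T_C = 3.83 J/K (> 0, since η = 0.514 < η_Carnot = 0.864).

ΔS_univ ≈ 3.83 J/K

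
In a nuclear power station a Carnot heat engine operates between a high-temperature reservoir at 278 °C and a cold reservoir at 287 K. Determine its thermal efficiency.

T_H = 278 °C → 278 + 273.15 = 551.15 K.
For a reversible engine, η = 1 − T_C/T_H = 1 − 287.00/551.15 = 0.4793.

η ≈ 0.4793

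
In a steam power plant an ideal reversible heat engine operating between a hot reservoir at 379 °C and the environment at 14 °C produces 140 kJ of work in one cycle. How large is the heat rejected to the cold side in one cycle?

T_H = 379 °C → 379 + 273.15 = 652.15 K.
T_C = 14 °C → 14 + 273.15 = 287.15 K.
Carnot efficiency: η = 1 − T_C/T_H = 1 − 287.15/652.15 = 0.5597.
Since Q_C/Q_H = T_C/T_H and Q_H = W/η, Q_C = W·T_C/(T_H − T_C) = 140 × 287.15/365.00 = 110 kJ.

Q_C ≈ 110 kJ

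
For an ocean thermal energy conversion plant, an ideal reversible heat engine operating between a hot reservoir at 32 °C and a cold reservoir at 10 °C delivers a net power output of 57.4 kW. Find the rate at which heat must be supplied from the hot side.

Q̇_H ≈ 796 kW

T_H = 32 °C → 32 + 273.15 = 305.15 K.
T_C = 10 °C → 10 + 273.15 = 283.15 K.
For a reversible engine, η = 1 − T_C/T_H = 1 − 283.15/305.15 = 0.0721.
Q_H = W/η = 57.4/0.0721 = 796 kW.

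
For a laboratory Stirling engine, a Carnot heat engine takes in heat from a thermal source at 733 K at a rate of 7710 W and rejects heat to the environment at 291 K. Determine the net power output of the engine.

η_rev = 1 − T_C/T_H = 1 − 291.00/733.00 = 0.6030.
W = η·Q_H = 0.6030 × 7710 = 4650 W.

Ẇ ≈ 4650 W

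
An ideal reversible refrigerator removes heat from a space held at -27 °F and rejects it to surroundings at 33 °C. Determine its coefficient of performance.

T_H = 33 °C → 33 + 273.15 = 306.15 K.
T_C = -27 °F → (-27 − 32) × 5/9 = -32.78 °C = 240.37 K.
The reversible coefficient of performance is COP_R = T_C/(T_H − T_C) = 240.37/(306.15 − 240.37) = 3.654.

COP_R ≈ 3.654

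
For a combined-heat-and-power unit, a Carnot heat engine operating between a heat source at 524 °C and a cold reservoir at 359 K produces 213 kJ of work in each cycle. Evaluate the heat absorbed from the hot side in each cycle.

T_H = 524 °C → 524 + 273.15 = 797.15 K.
Carnot efficiency: η = 1 − T_C/T_H = 1 − 359.00/797.15 = 0.5496.
Q_H = W/η = 213/0.5496 = 388 kJ.

Q_H ≈ 388 kJ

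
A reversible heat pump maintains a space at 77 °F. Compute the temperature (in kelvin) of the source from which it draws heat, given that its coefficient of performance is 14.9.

T_H = 77 °F → (77 − 32) × 5/9 = 25.00 °C = 298.15 K.
COP_HP = T_H/(T_H − T_C) ⇒ T_C = T_H·(COP_HP − 1)/COP_HP = 298.15 × (14.9 − 1)/14.9 = 278.1 K.

T_C ≈ 278.1 K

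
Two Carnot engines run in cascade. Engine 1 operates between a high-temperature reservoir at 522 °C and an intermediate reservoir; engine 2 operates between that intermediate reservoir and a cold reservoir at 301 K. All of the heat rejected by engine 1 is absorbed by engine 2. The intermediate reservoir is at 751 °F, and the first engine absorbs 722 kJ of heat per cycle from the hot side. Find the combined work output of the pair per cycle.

T_H = 522 °C → 522 + 273.15 = 795.15 K.
Two reversible stages in series are equivalent to a single Carnot engine between T_H and T_C, so η_total = 1 − T_C/T_H = 1 − 301.00/795.15 = 0.6215.
W_total = η_total · Q_H = 0.6215 × 722 = 448.7 kJ.

W_total ≈ 448.7 kJ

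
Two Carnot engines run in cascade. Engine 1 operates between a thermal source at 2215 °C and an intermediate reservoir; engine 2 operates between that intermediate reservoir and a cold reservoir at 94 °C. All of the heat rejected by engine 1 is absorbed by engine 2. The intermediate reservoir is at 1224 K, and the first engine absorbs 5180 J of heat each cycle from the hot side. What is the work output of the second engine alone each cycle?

T_H = 2215 °C → 2215 + 273.15 = 2488.15 K.
T_C = 94 °C → 94 + 273.15 = 367.15 K.
Heat entering the second stage: Q_m = Q_H·(T_m/T_H) = 5180 × 1224.00/2488.15 = 2548 J.
Second-stage efficiency η₂ = 1 − T_C/T_m = 1 − 367.15/1224.00 = 0.7000, so W₂ = η₂·Q_m = 1784 J.

W₂ ≈ 1784 J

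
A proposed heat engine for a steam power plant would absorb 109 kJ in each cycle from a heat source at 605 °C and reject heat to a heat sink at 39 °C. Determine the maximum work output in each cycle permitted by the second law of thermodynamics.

W_max ≈ 70.25 kJ

T_H = 605 °C → 605 + 273.15 = 878.15 K.
T_C = 39 °C → 39 + 273.15 = 312.15 K.
The second-law ceiling is the Carnot efficiency, η_max = 1 − T_C/T_H = 1 − 312.15/878.15 = 0.6445.
W_max = η_max · Q_H = 0.6445 × 109 = 70.25 kJ.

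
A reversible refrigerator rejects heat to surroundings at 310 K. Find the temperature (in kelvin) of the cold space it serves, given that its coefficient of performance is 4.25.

COP_R = T_C/(T_H − T_C) ⇒ T_C = T_H·COP_R/(1 + COP_R) = 310.00 × 4.25/(1 + 4.25) = 251 K.

T_C ≈ 251 K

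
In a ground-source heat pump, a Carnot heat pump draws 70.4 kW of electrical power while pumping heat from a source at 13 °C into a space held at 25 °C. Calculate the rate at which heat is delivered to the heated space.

Q̇_H ≈ 1750 kW

T_H = 25 °C → 25 + 273.15 = 298.15 K.
T_C = 13 °C → 13 + 273.15 = 286.15 K.
The Carnot heat-pump COP is COP_HP = T_H/(T_H − T_C) = 298.15/12.00 = 24.8458.
Q_H = COP_HP · W = 24.8458 × 70.4 = 1750 kW.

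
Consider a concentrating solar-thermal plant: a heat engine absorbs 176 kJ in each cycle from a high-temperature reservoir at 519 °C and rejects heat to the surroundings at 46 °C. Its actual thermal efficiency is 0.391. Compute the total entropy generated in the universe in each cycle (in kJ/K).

ΔS_univ ≈ 0.114 kJ/K

T_H = 519 °C → 519 + 273.15 = 792.15 K.
T_C = 46 °C → 46 + 273.15 = 319.15 K.
W = η·Q_H = 0.391 × 176 = 68.82 kJ, so Q_C = Q_H − W = 107.2 kJ.
Reservoir entropy changes: ΔS_H = −Q_H/T_H = −176/792.15 = -0.2222 kJ/K and ΔS_C = +Q_C/T_C = 107.2/319.15 = 0.3358 kJ/K.
ΔS_univ = −Q_H/T_H + Q_C/T_C = 0.114 kJ/K (> 0, since η = 0.391 < η_Carnot = 0.597).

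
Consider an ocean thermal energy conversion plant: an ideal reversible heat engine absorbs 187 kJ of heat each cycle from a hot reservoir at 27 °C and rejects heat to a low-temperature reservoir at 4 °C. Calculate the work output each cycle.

W ≈ 14.3 kJ

T_H = 27 °C → 27 + 273.15 = 300.15 K.
T_C = 4 °C → 4 + 273.15 = 277.15 K.
The Carnot efficiency is η = 1 − T_C/T_H = 1 − 277.15/300.15 = 0.0766.
W = η·Q_H = 0.0766 × 187 = 14.3 kJ.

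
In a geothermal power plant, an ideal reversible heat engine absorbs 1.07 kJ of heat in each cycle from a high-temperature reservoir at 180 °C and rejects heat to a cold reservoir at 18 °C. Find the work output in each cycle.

T_H = 180 °C → 180 + 273.15 = 453.15 K.
T_C = 18 °C → 18 + 273.15 = 291.15 K.
η_rev = 1 − T_C/T_H = 1 − 291.15/453.15 = 0.3575.
W = η·Q_H = 0.3575 × 1.07 = 0.383 kJ.

W ≈ 0.383 kJ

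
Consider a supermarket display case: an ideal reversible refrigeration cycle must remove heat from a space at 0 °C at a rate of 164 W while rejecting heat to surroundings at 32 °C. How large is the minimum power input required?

Ẇ_in ≈ 19.2 W

T_H = 32 °C → 32 + 273.15 = 305.15 K.
T_C = 0 °C → 0 + 273.15 = 273.15 K.
For a reversible refrigerator, COP_R = T_C/(T_H − T_C) = 273.15/32.00 = 8.5359.
W = Q_C/COP_R = 164/8.5359 = 19.2 W.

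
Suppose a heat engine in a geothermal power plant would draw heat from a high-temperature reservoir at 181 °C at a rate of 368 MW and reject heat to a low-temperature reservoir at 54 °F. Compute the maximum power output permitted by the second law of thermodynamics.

Ẇ_max ≈ 137 MW

T_H = 181 °C → 181 + 273.15 = 454.15 K.
T_C = 54 °F → (54 − 32) × 5/9 = 12.22 °C = 285.37 K.
No engine can exceed the Carnot limit: η_max = 1 − T_C/T_H = 1 − 285.37/454.15 = 0.3716.
W_max = η_max · Q_H = 0.3716 × 368 = 137 MW.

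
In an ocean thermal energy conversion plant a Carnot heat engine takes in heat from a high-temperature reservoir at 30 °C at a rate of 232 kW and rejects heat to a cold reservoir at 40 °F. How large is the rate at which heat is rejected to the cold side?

Q̇_C ≈ 212 kW

T_H = 30 °C → 30 + 273.15 = 303.15 K.
T_C = 40 °F → (40 − 32) × 5/9 = 4.44 °C = 277.59 K.
For a reversible engine, η = 1 − T_C/T_H = 1 − 277.59/303.15 = 0.0843.
For a reversible cycle Q_C/Q_H = T_C/T_H, so Q_C = 232 × 277.59/303.15 = 212 kW.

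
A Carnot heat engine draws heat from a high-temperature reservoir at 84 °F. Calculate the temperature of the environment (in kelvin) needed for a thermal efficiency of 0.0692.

T_C ≈ 281 K

T_H = 84 °F → (84 − 32) × 5/9 = 28.89 °C = 302.04 K.
From η = 1 − T_C/T_H, T_C = T_H·(1 − η) = 302.04 × (1 − 0.0692) = 281 K.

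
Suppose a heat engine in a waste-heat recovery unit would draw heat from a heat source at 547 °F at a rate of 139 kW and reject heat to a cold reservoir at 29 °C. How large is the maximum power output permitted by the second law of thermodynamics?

T_H = 547 °F → (547 − 32) × 5/9 = 286.11 °C = 559.26 K.
T_C = 29 °C → 29 + 273.15 = 302.15 K.
By the Carnot theorem, η_max = 1 − T_C/T_H = 1 − 302.15/559.26 = 0.4597.
W_max = η_max · Q_H = 0.4597 × 139 = 63.9 kW.

Ẇ_max ≈ 63.9 kW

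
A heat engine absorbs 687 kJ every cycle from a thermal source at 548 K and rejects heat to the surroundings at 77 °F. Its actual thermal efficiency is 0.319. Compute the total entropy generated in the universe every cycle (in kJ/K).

ΔS_univ ≈ 0.316 kJ/K

T_C = 77 °F → (77 − 32) × 5/9 = 25.00 °C = 298.15 K.
W = η·Q_H = 0.319 × 687 = 219.2 kJ, so Q_C = Q_H − W = 467.8 kJ.
Reservoir entropy changes: ΔS_H = −Q_H/T_H = −687/548.00 = -1.254 kJ/K and ΔS_C = +Q_C/T_C = 467.8/298.15 = 1.569 kJ/K.
ΔS_univ = −Q_H/T_H + Q_C/T_C = 0.316 kJ/K (> 0, since η = 0.319 < η_Carnot = 0.456).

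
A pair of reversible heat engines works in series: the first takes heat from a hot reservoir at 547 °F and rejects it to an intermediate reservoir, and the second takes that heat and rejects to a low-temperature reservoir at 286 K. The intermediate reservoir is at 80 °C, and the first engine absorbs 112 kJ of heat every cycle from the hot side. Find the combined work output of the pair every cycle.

T_H = 547 °F → (547 − 32) × 5/9 = 286.11 °C = 559.26 K.
Two reversible stages in series are equivalent to a single Carnot engine between T_H and T_C, so η_total = 1 − T_C/T_H = 1 − 286.00/559.26 = 0.4886.
W_total = η_total · Q_H = 0.4886 × 112 = 54.7 kJ.

W_total ≈ 54.7 kJ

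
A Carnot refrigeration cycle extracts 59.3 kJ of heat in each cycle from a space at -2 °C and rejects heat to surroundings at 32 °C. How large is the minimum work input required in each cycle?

W_in ≈ 7.44 kJ

T_H = 32 °C → 32 + 273.15 = 305.15 K.
T_C = -2 °C → -2 + 273.15 = 271.15 K.
COP_R = T_C/(T_H − T_C) = 271.15/34.00 = 7.9750.
W = Q_C/COP_R = 59.3/7.9750 = 7.44 kJ.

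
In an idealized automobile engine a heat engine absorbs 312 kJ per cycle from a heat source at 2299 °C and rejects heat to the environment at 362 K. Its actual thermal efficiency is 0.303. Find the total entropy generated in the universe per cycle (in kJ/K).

T_H = 2299 °C → 2299 + 273.15 = 2572.15 K.
W = η·Q_H = 0.303 × 312 = 94.54 kJ, so Q_C = Q_H − W = 217.5 kJ.
Entropy balance on the reservoirs: −Q_H/T_H = -0.1213 kJ/K, +Q_C/T_C = 0.6007 kJ/K.
ΔS_univ = −Q_H/T_H + Q_C/T_C = 0.479 kJ/K (> 0, since η = 0.303 < η_Carnot = 0.859).

ΔS_univ ≈ 0.479 kJ/K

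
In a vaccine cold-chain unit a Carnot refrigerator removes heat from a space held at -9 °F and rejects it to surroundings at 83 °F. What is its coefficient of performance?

T_H = 83 °F → (83 − 32) × 5/9 = 28.33 °C = 301.48 K.
T_C = -9 °F → (-9 − 32) × 5/9 = -22.78 °C = 250.37 K.
COP_R = T_C/(T_H − T_C) = 250.37/(301.48 − 250.37) = 4.899.

COP_R ≈ 4.899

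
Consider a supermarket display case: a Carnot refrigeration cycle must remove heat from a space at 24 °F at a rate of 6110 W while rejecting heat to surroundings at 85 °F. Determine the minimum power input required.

T_H = 85 °F → (85 − 32) × 5/9 = 29.44 °C = 302.59 K.
T_C = 24 °F → (24 − 32) × 5/9 = -4.44 °C = 268.71 K.
COP_R = T_C/(T_H − T_C) = 268.71/33.89 = 7.9290.
W = Q_C/COP_R = 6110/7.9290 = 770.6 W.

Ẇ_in ≈ 770.6 W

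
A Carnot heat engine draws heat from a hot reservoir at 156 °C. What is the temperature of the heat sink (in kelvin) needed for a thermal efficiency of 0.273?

T_H = 156 °C → 156 + 273.15 = 429.15 K.
From η = 1 − T_C/T_H, T_C = T_H·(1 − η) = 429.15 × (1 − 0.273) = 312 K.

T_C ≈ 312 K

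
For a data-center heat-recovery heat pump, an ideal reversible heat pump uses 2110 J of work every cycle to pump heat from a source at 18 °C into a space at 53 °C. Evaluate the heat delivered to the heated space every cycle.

T_H = 53 °C → 53 + 273.15 = 326.15 K.
T_C = 18 °C → 18 + 273.15 = 291.15 K.
Reversible heating COP: COP_HP = T_H/(T_H − T_C) = 326.15/35.00 = 9.3186.
Q_H = COP_HP · W = 9.3186 × 2110 = 19700 J.

Q_H ≈ 19700 J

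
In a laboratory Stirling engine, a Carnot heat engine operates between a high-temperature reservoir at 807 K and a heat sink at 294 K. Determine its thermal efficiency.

For a reversible engine, η = 1 − T_C/T_H = 1 − 294.00/807.00 = 0.6357.

η ≈ 0.6357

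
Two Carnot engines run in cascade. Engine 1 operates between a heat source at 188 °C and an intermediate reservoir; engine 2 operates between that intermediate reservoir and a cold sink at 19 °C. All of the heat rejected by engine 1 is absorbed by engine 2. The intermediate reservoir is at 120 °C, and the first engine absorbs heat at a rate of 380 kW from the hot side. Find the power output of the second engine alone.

Ẇ₂ ≈ 83.2 kW

T_H = 188 °C → 188 + 273.15 = 461.15 K.
T_C = 19 °C → 19 + 273.15 = 292.15 K.
T_m = 120 °C → 120 + 273.15 = 393.15 K.
Heat entering the second stage: Q_m = Q_H·(T_m/T_H) = 380 × 393.15/461.15 = 324 kW.
Second-stage efficiency η₂ = 1 − T_C/T_m = 1 − 292.15/393.15 = 0.2569, so W₂ = η₂·Q_m = 83.2 kW.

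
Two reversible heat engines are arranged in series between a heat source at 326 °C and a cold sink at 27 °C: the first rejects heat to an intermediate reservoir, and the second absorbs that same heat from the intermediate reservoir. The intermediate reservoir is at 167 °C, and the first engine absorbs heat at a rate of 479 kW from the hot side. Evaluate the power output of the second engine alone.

Ẇ₂ ≈ 112 kW

T_H = 326 °C → 326 + 273.15 = 599.15 K.
T_C = 27 °C → 27 + 273.15 = 300.15 K.
T_m = 167 °C → 167 + 273.15 = 440.15 K.
Heat entering the second stage: Q_m = Q_H·(T_m/T_H) = 479 × 440.15/599.15 = 352 kW.
Second-stage efficiency η₂ = 1 − T_C/T_m = 1 − 300.15/440.15 = 0.3181, so W₂ = η₂·Q_m = 112 kW.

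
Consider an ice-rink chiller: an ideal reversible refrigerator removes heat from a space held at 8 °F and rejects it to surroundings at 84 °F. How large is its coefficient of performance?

T_H = 84 °F → (84 − 32) × 5/9 = 28.89 °C = 302.04 K.
T_C = 8 °F → (8 − 32) × 5/9 = -13.33 °C = 259.82 K.
For a reversible refrigerator, COP_R = T_C/(T_H − T_C) = 259.82/(302.04 − 259.82) = 6.15.

COP_R ≈ 6.15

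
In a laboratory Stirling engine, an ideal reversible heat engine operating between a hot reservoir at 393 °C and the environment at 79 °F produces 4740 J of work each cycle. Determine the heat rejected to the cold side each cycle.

T_H = 393 °C → 393 + 273.15 = 666.15 K.
T_C = 79 °F → (79 − 32) × 5/9 = 26.11 °C = 299.26 K.
Carnot efficiency: η = 1 − T_C/T_H = 1 − 299.26/666.15 = 0.5508.
Since Q_C/Q_H = T_C/T_H and Q_H = W/η, Q_C = W·T_C/(T_H − T_C) = 4740 × 299.26/366.89 = 3870 J.

Q_C ≈ 3870 J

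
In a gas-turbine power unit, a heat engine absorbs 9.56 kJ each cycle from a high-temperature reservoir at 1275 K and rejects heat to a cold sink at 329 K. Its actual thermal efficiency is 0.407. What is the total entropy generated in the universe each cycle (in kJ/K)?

W = η·Q_H = 0.407 × 9.56 = 3.891 kJ, so Q_C = Q_H − W = 5.669 kJ.
Reservoir entropy changes: ΔS_H = −Q_H/T_H = −9.56/1275.00 = -0.007498 kJ/K and ΔS_C = +Q_C/T_C = 5.669/329.00 = 0.01723 kJ/K.
ΔS_univ = −Q_H/T_H + Q_C/T_C = 0.009733 kJ/K (> 0, since η = 0.407 < η_Carnot = 0.742).

ΔS_univ ≈ 0.009733 kJ/K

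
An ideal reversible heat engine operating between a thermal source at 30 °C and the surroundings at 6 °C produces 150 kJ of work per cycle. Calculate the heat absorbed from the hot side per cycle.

Q_H ≈ 1890 kJ

T_H = 30 °C → 30 + 273.15 = 303.15 K.
T_C = 6 °C → 6 + 273.15 = 279.15 K.
Carnot efficiency: η = 1 − T_C/T_H = 1 − 279.15/303.15 = 0.0792.
Q_H = W/η = 150/0.0792 = 1890 kJ.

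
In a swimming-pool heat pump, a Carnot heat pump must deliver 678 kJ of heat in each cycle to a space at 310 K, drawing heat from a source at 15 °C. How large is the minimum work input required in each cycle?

W_in ≈ 47.8 kJ

T_C = 15 °C → 15 + 273.15 = 288.15 K.
The Carnot heat-pump COP is COP_HP = T_H/(T_H − T_C) = 310.00/21.85 = 14.1876.
W = Q_H/COP_HP = 678/14.1876 = 47.8 kJ.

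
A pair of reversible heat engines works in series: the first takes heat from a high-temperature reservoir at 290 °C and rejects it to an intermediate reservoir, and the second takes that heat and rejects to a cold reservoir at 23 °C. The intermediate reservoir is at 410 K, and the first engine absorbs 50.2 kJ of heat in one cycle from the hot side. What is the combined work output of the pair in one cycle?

W_total ≈ 23.80 kJ

T_H = 290 °C → 290 + 273.15 = 563.15 K.
T_C = 23 °C → 23 + 273.15 = 296.15 K.
Two reversible stages in series are equivalent to a single Carnot engine between T_H and T_C, so η_total = 1 − T_C/T_H = 1 − 296.15/563.15 = 0.4741.
W_total = η_total · Q_H = 0.4741 × 50.2 = 23.80 kJ.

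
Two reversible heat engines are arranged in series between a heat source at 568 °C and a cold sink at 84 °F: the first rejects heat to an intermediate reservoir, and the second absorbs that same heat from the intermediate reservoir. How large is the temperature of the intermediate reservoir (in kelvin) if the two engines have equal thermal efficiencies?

T_H = 568 °C → 568 + 273.15 = 841.15 K.
T_C = 84 °F → (84 − 32) × 5/9 = 28.89 °C = 302.04 K.
Equal efficiencies require 1 − T_m/T_H = 1 − T_C/T_m, i.e. T_m/T_H = T_C/T_m, so T_m = √(T_H·T_C) = √(841.15 × 302.04) = 504.0 K.

T_m ≈ 504.0 K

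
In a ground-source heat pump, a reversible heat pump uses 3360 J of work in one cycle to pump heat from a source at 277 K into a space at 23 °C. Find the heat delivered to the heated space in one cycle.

Q_H ≈ 52000 J

T_H = 23 °C → 23 + 273.15 = 296.15 K.
The Carnot heat-pump COP is COP_HP = T_H/(T_H − T_C) = 296.15/19.15 = 15.4648.
Q_H = COP_HP · W = 15.4648 × 3360 = 52000 J.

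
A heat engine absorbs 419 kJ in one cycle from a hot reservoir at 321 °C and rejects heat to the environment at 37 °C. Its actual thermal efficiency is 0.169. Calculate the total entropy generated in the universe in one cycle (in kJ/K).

T_H = 321 °C → 321 + 273.15 = 594.15 K.
T_C = 37 °C → 37 + 273.15 = 310.15 K.
W = η·Q_H = 0.169 × 419 = 70.81 kJ, so Q_C = Q_H − W = 348.2 kJ.
Entropy balance on the reservoirs: −Q_H/T_H = -0.7052 kJ/K, +Q_C/T_C = 1.123 kJ/K.
ΔS_univ = −Q_H/T_H + Q_C/T_C = 0.417 kJ/K (> 0, since η = 0.169 < η_Carnot = 0.478).

ΔS_univ ≈ 0.417 kJ/K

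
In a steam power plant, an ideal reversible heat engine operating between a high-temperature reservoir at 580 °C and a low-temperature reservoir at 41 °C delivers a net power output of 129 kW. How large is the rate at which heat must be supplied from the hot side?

T_H = 580 °C → 580 + 273.15 = 853.15 K.
T_C = 41 °C → 41 + 273.15 = 314.15 K.
Carnot efficiency: η = 1 − T_C/T_H = 1 − 314.15/853.15 = 0.6318.
Q_H = W/η = 129/0.6318 = 204 kW.

Q̇_H ≈ 204 kW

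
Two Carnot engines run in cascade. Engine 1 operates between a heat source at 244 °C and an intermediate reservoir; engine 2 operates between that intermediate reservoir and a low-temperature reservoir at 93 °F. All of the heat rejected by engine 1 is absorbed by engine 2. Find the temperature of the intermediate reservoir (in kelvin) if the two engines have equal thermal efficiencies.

T_m ≈ 398 K

T_H = 244 °C → 244 + 273.15 = 517.15 K.
T_C = 93 °F → (93 − 32) × 5/9 = 33.89 °C = 307.04 K.
Equal efficiencies require 1 − T_m/T_H = 1 − T_C/T_m, i.e. T_m/T_H = T_C/T_m, so T_m = √(T_H·T_C) = √(517.15 × 307.04) = 398 K.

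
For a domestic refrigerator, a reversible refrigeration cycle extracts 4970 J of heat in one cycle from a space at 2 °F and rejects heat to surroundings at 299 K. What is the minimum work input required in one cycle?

T_C = 2 °F → (2 − 32) × 5/9 = -16.67 °C = 256.48 K.
COP_R = T_C/(T_H − T_C) = 256.48/42.52 = 6.0325.
W = Q_C/COP_R = 4970/6.0325 = 824 J.

W_in ≈ 824 J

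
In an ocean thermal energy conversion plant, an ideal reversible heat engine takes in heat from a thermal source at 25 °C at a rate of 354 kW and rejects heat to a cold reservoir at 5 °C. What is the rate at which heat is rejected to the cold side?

T_H = 25 °C → 25 + 273.15 = 298.15 K.
T_C = 5 °C → 5 + 273.15 = 278.15 K.
The Carnot efficiency is η = 1 − T_C/T_H = 1 − 278.15/298.15 = 0.0671.
For a reversible cycle Q_C/Q_H = T_C/T_H, so Q_C = 354 × 278.15/298.15 = 330 kW.

Q̇_C ≈ 330 kW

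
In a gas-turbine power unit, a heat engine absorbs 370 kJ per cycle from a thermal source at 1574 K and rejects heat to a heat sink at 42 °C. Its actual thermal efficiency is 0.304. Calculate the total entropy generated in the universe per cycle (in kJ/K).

ΔS_univ ≈ 0.582 kJ/K

T_C = 42 °C → 42 + 273.15 = 315.15 K.
W = η·Q_H = 0.304 × 370 = 112.5 kJ, so Q_C = Q_H − W = 257.5 kJ.
The hot reservoir loses entropy Q_H/T_H = 370/1574.00 = 0.2351 kJ/K; the cold reservoir gains Q_C/T_C = 257.5/315.15 = 0.8171 kJ/K.
ΔS_univ = −Q_H/T_H + Q_C/T_C = 0.582 kJ/K (> 0, since η = 0.304 < η_Carnot = 0.800).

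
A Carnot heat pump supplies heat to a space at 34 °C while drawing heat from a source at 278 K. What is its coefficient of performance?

COP_HP ≈ 10.5

T_H = 34 °C → 34 + 273.15 = 307.15 K.
COP_HP = T_H/(T_H − T_C) = 307.15/(307.15 − 278.00) = 10.5.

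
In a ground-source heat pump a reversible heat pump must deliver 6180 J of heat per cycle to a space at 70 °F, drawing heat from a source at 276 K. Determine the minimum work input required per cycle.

W_in ≈ 384 J

T_H = 70 °F → (70 − 32) × 5/9 = 21.11 °C = 294.26 K.
Reversible heating COP: COP_HP = T_H/(T_H − T_C) = 294.26/18.26 = 16.1141.
W = Q_H/COP_HP = 6180/16.1141 = 384 J.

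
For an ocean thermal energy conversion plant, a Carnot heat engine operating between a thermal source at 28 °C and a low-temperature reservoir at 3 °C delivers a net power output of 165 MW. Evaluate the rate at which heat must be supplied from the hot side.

T_H = 28 °C → 28 + 273.15 = 301.15 K.
T_C = 3 °C → 3 + 273.15 = 276.15 K.
Carnot efficiency: η = 1 − T_C/T_H = 1 − 276.15/301.15 = 0.0830.
Q_H = W/η = 165/0.0830 = 1990 MW.

Q̇_H ≈ 1990 MW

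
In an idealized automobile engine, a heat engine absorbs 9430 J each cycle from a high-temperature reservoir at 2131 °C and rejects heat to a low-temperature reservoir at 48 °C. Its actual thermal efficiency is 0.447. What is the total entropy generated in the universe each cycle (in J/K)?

T_H = 2131 °C → 2131 + 273.15 = 2404.15 K.
T_C = 48 °C → 48 + 273.15 = 321.15 K.
W = η·Q_H = 0.447 × 9430 = 4215 J, so Q_C = Q_H − W = 5215 J.
Reservoir entropy changes: ΔS_H = −Q_H/T_H = −9430/2404.15 = -3.922 J/K and ΔS_C = +Q_C/T_C = 5215/321.15 = 16.24 J/K.
ΔS_univ = −Q_H/T_H + Q_C/T_C = 12.3 J/K (> 0, since η = 0.447 < η_Carnot = 0.866).

ΔS_univ ≈ 12.3 J/K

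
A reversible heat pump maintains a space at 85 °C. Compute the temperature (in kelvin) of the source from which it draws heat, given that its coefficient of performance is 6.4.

T_C ≈ 302.2 K

T_H = 85 °C → 85 + 273.15 = 358.15 K.
COP_HP = T_H/(T_H − T_C) ⇒ T_C = T_H·(COP_HP − 1)/COP_HP = 358.15 × (6.4 − 1)/6.4 = 302.2 K.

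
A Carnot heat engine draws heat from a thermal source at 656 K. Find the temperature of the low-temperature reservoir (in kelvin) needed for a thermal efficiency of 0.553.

T_C ≈ 293 K

From η = 1 − T_C/T_H, T_C = T_H·(1 − η) = 656.00 × (1 − 0.553) = 293 K.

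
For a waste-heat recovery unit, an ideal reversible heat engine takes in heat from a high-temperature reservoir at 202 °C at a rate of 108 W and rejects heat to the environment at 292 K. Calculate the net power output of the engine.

Ẇ ≈ 41.6 W

T_H = 202 °C → 202 + 273.15 = 475.15 K.
For a reversible engine, η = 1 − T_C/T_H = 1 − 292.00/475.15 = 0.3855.
W = η·Q_H = 0.3855 × 108 = 41.6 W.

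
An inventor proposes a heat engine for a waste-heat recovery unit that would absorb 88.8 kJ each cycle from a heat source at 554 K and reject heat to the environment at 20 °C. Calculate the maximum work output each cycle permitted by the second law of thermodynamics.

T_C = 20 °C → 20 + 273.15 = 293.15 K.
No engine can exceed the Carnot limit: η_max = 1 − T_C/T_H = 1 − 293.15/554.00 = 0.4708.
W_max = η_max · Q_H = 0.4708 × 88.8 = 41.81 kJ.

W_max ≈ 41.81 kJ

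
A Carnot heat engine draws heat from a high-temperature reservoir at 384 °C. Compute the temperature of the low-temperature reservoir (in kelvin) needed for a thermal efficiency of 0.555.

T_C ≈ 292 K

T_H = 384 °C → 384 + 273.15 = 657.15 K.
From η = 1 − T_C/T_H, T_C = T_H·(1 − η) = 657.15 × (1 − 0.555) = 292 K.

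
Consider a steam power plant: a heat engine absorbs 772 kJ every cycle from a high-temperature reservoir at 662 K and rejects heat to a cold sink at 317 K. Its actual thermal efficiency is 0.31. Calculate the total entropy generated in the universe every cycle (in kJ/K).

ΔS_univ ≈ 0.514 kJ/K

W = η·Q_H = 0.31 × 772 = 239.3 kJ, so Q_C = Q_H − W = 532.7 kJ.
Reservoir entropy changes: ΔS_H = −Q_H/T_H = −772/662.00 = -1.166 kJ/K and ΔS_C = +Q_C/T_C = 532.7/317.00 = 1.680 kJ/K.
ΔS_univ = −Q_H/T_H + Q_C/T_C = 0.514 kJ/K (> 0, since η = 0.31 < η_Carnot = 0.521).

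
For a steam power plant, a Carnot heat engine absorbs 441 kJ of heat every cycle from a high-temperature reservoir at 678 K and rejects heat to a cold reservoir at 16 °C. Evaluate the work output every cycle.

T_C = 16 °C → 16 + 273.15 = 289.15 K.
Carnot efficiency: η = 1 − T_C/T_H = 1 − 289.15/678.00 = 0.5735.
W = η·Q_H = 0.5735 × 441 = 253 kJ.

W ≈ 253 kJ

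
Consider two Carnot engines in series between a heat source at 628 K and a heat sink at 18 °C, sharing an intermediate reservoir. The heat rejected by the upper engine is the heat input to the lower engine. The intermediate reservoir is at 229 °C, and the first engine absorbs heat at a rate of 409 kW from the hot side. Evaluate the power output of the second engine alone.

T_C = 18 °C → 18 + 273.15 = 291.15 K.
T_m = 229 °C → 229 + 273.15 = 502.15 K.
Heat entering the second stage: Q_m = Q_H·(T_m/T_H) = 409 × 502.15/628.00 = 327 kW.
Second-stage efficiency η₂ = 1 − T_C/T_m = 1 − 291.15/502.15 = 0.4202, so W₂ = η₂·Q_m = 137 kW.

Ẇ₂ ≈ 137 kW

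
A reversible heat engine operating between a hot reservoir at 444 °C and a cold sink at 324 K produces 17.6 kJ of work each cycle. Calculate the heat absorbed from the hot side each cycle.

T_H = 444 °C → 444 + 273.15 = 717.15 K.
Since the cycle is reversible, η = 1 − T_C/T_H = 1 − 324.00/717.15 = 0.5482.
Q_H = W/η = 17.6/0.5482 = 32.1 kJ.

Q_H ≈ 32.1 kJ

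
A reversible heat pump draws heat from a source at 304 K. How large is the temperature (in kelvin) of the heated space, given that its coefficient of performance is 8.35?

T_H ≈ 345 K

COP_HP = T_H/(T_H − T_C) ⇒ T_H = T_C·COP_HP/(COP_HP − 1) = 304.00 × 8.35/(8.35 − 1) = 345 K.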